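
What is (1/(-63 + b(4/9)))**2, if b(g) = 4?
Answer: 1/3481 ≈ 0.00028727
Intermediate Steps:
(1/(-63 + b(4/9)))**2 = (1/(-63 + 4))**2 = (1/(-59))**2 = (-1/59)**2 = 1/3481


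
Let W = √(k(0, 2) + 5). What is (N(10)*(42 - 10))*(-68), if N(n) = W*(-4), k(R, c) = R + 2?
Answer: 8704*√7 ≈ 23029.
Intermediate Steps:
k(R, c) = 2 + R
W = √7 (W = √((2 + 0) + 5) = √(2 + 5) = √7 ≈ 2.6458)
N(n) = -4*√7 (N(n) = √7*(-4) = -4*√7)
(N(10)*(42 - 10))*(-68) = ((-4*√7)*(42 - 10))*(-68) = (-4*√7*32)*(-68) = -128*√7*(-68) = 8704*√7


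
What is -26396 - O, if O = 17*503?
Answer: -34947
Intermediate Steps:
O = 8551
-26396 - O = -26396 - 1*8551 = -26396 - 8551 = -34947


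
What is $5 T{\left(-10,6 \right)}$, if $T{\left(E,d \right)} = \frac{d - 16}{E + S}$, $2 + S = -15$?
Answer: $\frac{50}{27} \approx 1.8519$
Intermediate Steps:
$S = -17$ ($S = -2 - 15 = -17$)
$T{\left(E,d \right)} = \frac{-16 + d}{-17 + E}$ ($T{\left(E,d \right)} = \frac{d - 16}{E - 17} = \frac{-16 + d}{-17 + E}$)
$5 T{\left(-10,6 \right)} = 5 \frac{-16 + 6}{-17 - 10} = 5 \frac{1}{-27} \left(-10\right) = 5 \left(\left(- \frac{1}{27}\right) \left(-10\right)\right) = 5 \cdot \frac{10}{27} = \frac{50}{27}$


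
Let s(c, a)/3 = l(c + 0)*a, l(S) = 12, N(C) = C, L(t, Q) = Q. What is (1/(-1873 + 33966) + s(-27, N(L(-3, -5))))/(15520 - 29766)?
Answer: 5776739/457196878 ≈ 0.012635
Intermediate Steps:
s(c, a) = 36*a (s(c, a) = 3*(12*a) = 36*a)
(1/(-1873 + 33966) + s(-27, N(L(-3, -5))))/(15520 - 29766) = (1/(-1873 + 33966) + 36*(-5))/(15520 - 29766) = (1/32093 - 180)/(-14246) = (1/32093 - 180)*(-1/14246) = -5776739/32093*(-1/14246) = 5776739/457196878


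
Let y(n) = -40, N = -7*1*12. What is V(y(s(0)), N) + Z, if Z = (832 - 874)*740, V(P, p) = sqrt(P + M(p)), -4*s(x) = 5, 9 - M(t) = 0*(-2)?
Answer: -31080 + I*sqrt(31) ≈ -31080.0 + 5.5678*I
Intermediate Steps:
N = -84 (N = -7*12 = -84)
M(t) = 9 (M(t) = 9 - 0*(-2) = 9 - 1*0 = 9 + 0 = 9)
s(x) = -5/4 (s(x) = -1/4*5 = -5/4)
V(P, p) = sqrt(9 + P) (V(P, p) = sqrt(P + 9) = sqrt(9 + P))
Z = -31080 (Z = -42*740 = -31080)
V(y(s(0)), N) + Z = sqrt(9 - 40) - 31080 = sqrt(-31) - 31080 = I*sqrt(31) - 31080 = -31080 + I*sqrt(31)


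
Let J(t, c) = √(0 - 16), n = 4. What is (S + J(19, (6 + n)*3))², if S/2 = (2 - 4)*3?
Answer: 128 - 96*I ≈ 128.0 - 96.0*I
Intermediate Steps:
J(t, c) = 4*I (J(t, c) = √(-16) = 4*I)
S = -12 (S = 2*((2 - 4)*3) = 2*(-2*3) = 2*(-6) = -12)
(S + J(19, (6 + n)*3))² = (-12 + 4*I)²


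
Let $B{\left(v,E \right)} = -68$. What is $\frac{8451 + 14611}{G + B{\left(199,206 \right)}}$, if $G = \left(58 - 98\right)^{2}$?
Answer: $\frac{11531}{766} \approx 15.054$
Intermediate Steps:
$G = 1600$ ($G = \left(-40\right)^{2} = 1600$)
$\frac{8451 + 14611}{G + B{\left(199,206 \right)}} = \frac{8451 + 14611}{1600 - 68} = \frac{23062}{1532} = 23062 \cdot \frac{1}{1532} = \frac{11531}{766}$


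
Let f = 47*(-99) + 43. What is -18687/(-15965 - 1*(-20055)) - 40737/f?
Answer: 4023363/942745 ≈ 4.2677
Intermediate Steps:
f = -4610 (f = -4653 + 43 = -4610)
-18687/(-15965 - 1*(-20055)) - 40737/f = -18687/(-15965 - 1*(-20055)) - 40737/(-4610) = -18687/(-15965 + 20055) - 40737*(-1/4610) = -18687/4090 + 40737/4610 = 4023363/942745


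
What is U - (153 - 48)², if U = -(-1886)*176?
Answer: 320911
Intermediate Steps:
U = 331936 (U = -1*(-331936) = 331936)
U - (153 - 48)² = 331936 - (153 - 48)² = 331936 - 1*105² = 331936 - 1*11025 = 331936 - 11025 = 320911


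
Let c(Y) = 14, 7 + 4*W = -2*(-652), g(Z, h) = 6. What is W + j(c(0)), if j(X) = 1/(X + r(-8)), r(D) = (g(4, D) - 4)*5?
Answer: 7783/24 ≈ 324.29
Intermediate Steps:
W = 1297/4 (W = -7/4 + (-2*(-652))/4 = -7/4 + (¼)*1304 = -7/4 + 326 = 1297/4 ≈ 324.25)
r(D) = 10 (r(D) = (6 - 4)*5 = 2*5 = 10)
j(X) = 1/(10 + X) (j(X) = 1/(X + 10) = 1/(10 + X))
W + j(c(0)) = 1297/4 + 1/(10 + 14) = 1297/4 + 1/24 = 7783/24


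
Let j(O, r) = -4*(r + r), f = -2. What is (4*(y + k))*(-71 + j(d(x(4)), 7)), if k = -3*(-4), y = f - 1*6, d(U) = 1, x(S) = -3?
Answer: -2032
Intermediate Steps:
j(O, r) = -8*r
y = -8 (y = -2 - 1*6 = -2 - 6 = -8)
k = 12
(4*(y + k))*(-71 + j(d(x(4)), 7)) = (4*(-8 + 12))*(-71 - 8*7) = (4*4)*(-71 - 56) = 16*(-127) = -2032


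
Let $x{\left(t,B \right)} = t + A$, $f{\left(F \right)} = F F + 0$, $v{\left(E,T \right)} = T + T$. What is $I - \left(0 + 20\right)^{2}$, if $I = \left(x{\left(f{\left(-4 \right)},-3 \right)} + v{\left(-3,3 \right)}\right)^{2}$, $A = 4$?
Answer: $276$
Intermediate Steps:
$v{\left(E,T \right)} = 2 T$
$f{\left(F \right)} = F^{2}$ ($f{\left(F \right)} = F^{2} + 0 = F^{2}$)
$x{\left(t,B \right)} = 4 + t$ ($x{\left(t,B \right)} = t + 4 = 4 + t$)
$I = 676$ ($I = \left(\left(4 + \left(-4\right)^{2}\right) + 2 \cdot 3\right)^{2} = \left(\left(4 + 16\right) + 6\right)^{2} = \left(20 + 6\right)^{2} = 26^{2} = 676$)
$I - \left(0 + 20\right)^{2} = 676 - \left(0 + 20\right)^{2} = 676 - 20^{2} = 676 - 400 = 276$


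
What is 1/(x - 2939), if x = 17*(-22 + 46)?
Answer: -1/2531 ≈ -0.00039510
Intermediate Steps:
x = 408 (x = 17*24 = 408)
1/(x - 2939) = 1/(408 - 2939) = 1/(-2531) = -1/2531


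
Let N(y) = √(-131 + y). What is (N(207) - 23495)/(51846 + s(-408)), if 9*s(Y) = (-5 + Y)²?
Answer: -211455/637183 + 18*√19/637183 ≈ -0.33174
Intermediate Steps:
s(Y) = (-5 + Y)²/9
(N(207) - 23495)/(51846 + s(-408)) = (√(-131 + 207) - 23495)/(51846 + (-5 - 408)²/9) = (√76 - 23495)/(51846 + (⅑)*(-413)²) = (2*√19 - 23495)/(51846 + (⅑)*170569) = (-23495 + 2*√19)/(51846 + 170569/9) = (-23495 + 2*√19)/(637183/9) = (-23495 + 2*√19)*(9/637183) = -211455/637183 + 18*√19/637183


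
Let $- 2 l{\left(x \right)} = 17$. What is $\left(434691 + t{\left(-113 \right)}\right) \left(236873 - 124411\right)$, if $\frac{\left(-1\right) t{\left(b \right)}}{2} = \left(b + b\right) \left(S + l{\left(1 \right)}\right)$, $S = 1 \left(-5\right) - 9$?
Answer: $47742480702$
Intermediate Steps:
$l{\left(x \right)} = - \frac{17}{2}$ ($l{\left(x \right)} = \left(- \frac{1}{2}\right) 17 = - \frac{17}{2}$)
$S = -14$ ($S = -5 - 9 = -14$)
$t{\left(b \right)} = 90 b$ ($t{\left(b \right)} = - 2 \left(b + b\right) \left(-14 - \frac{17}{2}\right) = - 2 \cdot 2 b \left(- \frac{45}{2}\right) = - 2 \left(- 45 b\right) = 90 b$)
$\left(434691 + t{\left(-113 \right)}\right) \left(236873 - 124411\right) = \left(434691 + 90 \left(-113\right)\right) \left(236873 - 124411\right) = \left(434691 - 10170\right) 112462 = 424521 \cdot 112462 = 47742480702$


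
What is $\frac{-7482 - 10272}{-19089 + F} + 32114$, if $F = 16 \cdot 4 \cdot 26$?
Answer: $\frac{559604204}{17425} \approx 32115.0$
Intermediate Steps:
$F = 1664$ ($F = 64 \cdot 26 = 1664$)
$\frac{-7482 - 10272}{-19089 + F} + 32114 = \frac{-7482 - 10272}{-19089 + 1664} + 32114 = - \frac{17754}{-17425} + 32114 = \left(-17754\right) \left(- \frac{1}{17425}\right) + 32114 = \frac{17754}{17425} + 32114 = \frac{559604204}{17425}$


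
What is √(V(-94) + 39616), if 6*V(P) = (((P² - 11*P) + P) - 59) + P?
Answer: √1483914/6 ≈ 203.03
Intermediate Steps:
V(P) = -59/6 - 3*P/2 + P²/6 (V(P) = ((((P² - 11*P) + P) - 59) + P)/6 = (((P² - 10*P) - 59) + P)/6 = ((-59 + P² - 10*P) + P)/6 = (-59 + P² - 9*P)/6 = -59/6 - 3*P/2 + P²/6)
√(V(-94) + 39616) = √((-59/6 - 3/2*(-94) + (⅙)*(-94)²) + 39616) = √((-59/6 + 141 + (⅙)*8836) + 39616) = √((-59/6 + 141 + 4418/3) + 39616) = √(9623/6 + 39616) = √(247319/6) = √1483914/6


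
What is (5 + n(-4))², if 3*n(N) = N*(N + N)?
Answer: 2209/9 ≈ 245.44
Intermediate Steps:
n(N) = 2*N²/3 (n(N) = (N*(N + N))/3 = (N*(2*N))/3 = (2*N²)/3 = 2*N²/3)
(5 + n(-4))² = (5 + (⅔)*(-4)²)² = (5 + (⅔)*16)² = (5 + 32/3)² = (47/3)² = 2209/9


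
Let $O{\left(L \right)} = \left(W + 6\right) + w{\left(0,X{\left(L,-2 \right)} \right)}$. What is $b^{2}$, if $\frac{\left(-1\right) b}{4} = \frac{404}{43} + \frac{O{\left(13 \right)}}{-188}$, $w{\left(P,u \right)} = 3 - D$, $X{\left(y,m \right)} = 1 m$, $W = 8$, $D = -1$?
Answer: $\frac{5651731684}{4084441} \approx 1383.7$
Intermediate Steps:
$X{\left(y,m \right)} = m$
$w{\left(P,u \right)} = 4$ ($w{\left(P,u \right)} = 3 - -1 = 3 + 1 = 4$)
$O{\left(L \right)} = 18$ ($O{\left(L \right)} = \left(8 + 6\right) + 4 = 14 + 4 = 18$)
$b = - \frac{75178}{2021}$ ($b = - 4 \left(\frac{404}{43} + \frac{18}{-188}\right) = - 4 \left(404 \cdot \frac{1}{43} + 18 \left(- \frac{1}{188}\right)\right) = - 4 \left(\frac{404}{43} - \frac{9}{94}\right) = \left(-4\right) \frac{37589}{4042} = - \frac{75178}{2021} \approx -37.198$)
$b^{2} = \left(- \frac{75178}{2021}\right)^{2} = \frac{5651731684}{4084441}$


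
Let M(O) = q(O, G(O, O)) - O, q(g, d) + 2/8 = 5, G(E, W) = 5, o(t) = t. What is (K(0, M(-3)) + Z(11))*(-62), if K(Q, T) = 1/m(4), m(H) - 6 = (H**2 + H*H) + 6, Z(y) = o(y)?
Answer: -15035/22 ≈ -683.41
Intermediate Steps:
Z(y) = y
q(g, d) = 19/4 (q(g, d) = -1/4 + 5 = 19/4)
m(H) = 12 + 2*H**2 (m(H) = 6 + ((H**2 + H*H) + 6) = 6 + ((H**2 + H**2) + 6) = 6 + (2*H**2 + 6) = 6 + (6 + 2*H**2) = 12 + 2*H**2)
M(O) = 19/4 - O
K(Q, T) = 1/44 (K(Q, T) = 1/(12 + 2*4**2) = 1/(12 + 2*16) = 1/(12 + 32) = 1/44)
(K(0, M(-3)) + Z(11))*(-62) = (1/44 + 11)*(-62) = (485/44)*(-62) = -15035/22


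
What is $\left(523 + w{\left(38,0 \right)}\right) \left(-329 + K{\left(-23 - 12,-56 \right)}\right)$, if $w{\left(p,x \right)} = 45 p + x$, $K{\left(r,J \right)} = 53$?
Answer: $-616308$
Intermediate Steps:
$w{\left(p,x \right)} = x + 45 p$
$\left(523 + w{\left(38,0 \right)}\right) \left(-329 + K{\left(-23 - 12,-56 \right)}\right) = \left(523 + \left(0 + 45 \cdot 38\right)\right) \left(-329 + 53\right) = \left(523 + \left(0 + 1710\right)\right) \left(-276\right) = \left(523 + 1710\right) \left(-276\right) = 2233 \left(-276\right) = -616308$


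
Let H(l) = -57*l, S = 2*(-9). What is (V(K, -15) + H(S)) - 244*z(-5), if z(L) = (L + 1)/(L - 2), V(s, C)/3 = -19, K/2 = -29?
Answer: 5807/7 ≈ 829.57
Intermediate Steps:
K = -58 (K = 2*(-29) = -58)
V(s, C) = -57 (V(s, C) = 3*(-19) = -57)
z(L) = (1 + L)/(-2 + L)
S = -18
(V(K, -15) + H(S)) - 244*z(-5) = (-57 - 57*(-18)) - 244*(1 - 5)/(-2 - 5) = (-57 + 1026) - 244*(-4)/(-7) = 969 - (-244)*(-4)/7 = 969 - 244*4/7 = 969 - 976/7 = 5807/7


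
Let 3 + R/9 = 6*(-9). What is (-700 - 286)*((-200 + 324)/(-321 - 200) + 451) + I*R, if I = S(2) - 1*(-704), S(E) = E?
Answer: -420253880/521 ≈ -8.0663e+5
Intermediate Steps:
I = 706 (I = 2 - 1*(-704) = 2 + 704 = 706)
R = -513 (R = -27 + 9*(6*(-9)) = -27 + 9*(-54) = -27 - 486 = -513)
(-700 - 286)*((-200 + 324)/(-321 - 200) + 451) + I*R = (-700 - 286)*((-200 + 324)/(-321 - 200) + 451) + 706*(-513) = -986*(124/(-521) + 451) - 362178 = -986*(124*(-1/521) + 451) - 362178 = -986*(-124/521 + 451) - 362178 = -986*234847/521 - 362178 = -231559142/521 - 362178 = -420253880/521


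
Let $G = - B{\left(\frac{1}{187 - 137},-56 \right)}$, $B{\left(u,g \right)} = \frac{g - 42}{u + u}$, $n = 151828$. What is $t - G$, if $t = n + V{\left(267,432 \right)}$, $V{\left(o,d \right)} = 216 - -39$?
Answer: $149633$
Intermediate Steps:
$V{\left(o,d \right)} = 255$ ($V{\left(o,d \right)} = 216 + 39 = 255$)
$B{\left(u,g \right)} = \frac{-42 + g}{2 u}$
$G = 2450$ ($G = - \frac{-42 - 56}{2 \frac{1}{187 - 137}} = - \frac{-98}{2 \cdot \frac{1}{50}} = - \frac{\frac{1}{\frac{1}{50}} \left(-98\right)}{2} = - \frac{50 \left(-98\right)}{2} = \left(-1\right) \left(-2450\right) = 2450$)
$t = 152083$ ($t = 151828 + 255 = 152083$)
$t - G = 152083 - 2450 = 149633$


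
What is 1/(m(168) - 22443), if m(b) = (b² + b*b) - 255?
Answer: 1/33750 ≈ 2.9630e-5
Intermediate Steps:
m(b) = -255 + 2*b² (m(b) = (b² + b²) - 255 = 2*b² - 255 = -255 + 2*b²)
1/(m(168) - 22443) = 1/((-255 + 2*168²) - 22443) = 1/((-255 + 2*28224) - 22443) = 1/((-255 + 56448) - 22443) = 1/(56193 - 22443) = 1/33750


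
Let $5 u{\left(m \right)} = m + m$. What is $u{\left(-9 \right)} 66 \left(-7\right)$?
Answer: $\frac{8316}{5} \approx 1663.2$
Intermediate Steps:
$u{\left(m \right)} = \frac{2 m}{5}$ ($u{\left(m \right)} = \frac{m + m}{5} = \frac{2 m}{5}$)
$u{\left(-9 \right)} 66 \left(-7\right) = \frac{2}{5} \left(-9\right) 66 \left(-7\right) = \left(- \frac{18}{5}\right) 66 \left(-7\right) = \left(- \frac{1188}{5}\right) \left(-7\right) = \frac{8316}{5}$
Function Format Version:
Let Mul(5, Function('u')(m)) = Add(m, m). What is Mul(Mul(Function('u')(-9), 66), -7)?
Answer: Rational(8316, 5) ≈ 1663.2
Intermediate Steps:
Function('u')(m) = Mul(Rational(2, 5), m) (Function('u')(m) = Mul(Rational(1, 5), Add(m, m)) = Mul(Rational(1, 5), Mul(2, m)) = Mul(Rational(2, 5), m))
Mul(Mul(Function('u')(-9), 66), -7) = Mul(Mul(Mul(Rational(2, 5), -9), 66), -7) = Mul(Mul(Rational(-18, 5), 66), -7) = Mul(Rational(-1188, 5), -7) = Rational(8316, 5)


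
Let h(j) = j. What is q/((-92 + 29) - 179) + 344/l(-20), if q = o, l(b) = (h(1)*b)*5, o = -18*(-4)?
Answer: -11306/3025 ≈ -3.7375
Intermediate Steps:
o = 72
l(b) = 5*b (l(b) = (1*b)*5 = b*5 = 5*b)
q = 72
q/((-92 + 29) - 179) + 344/l(-20) = 72/((-92 + 29) - 179) + 344/((5*(-20))) = 72/(-63 - 179) + 344/(-100) = 72/(-242) + 344*(-1/100) = 72*(-1/242) - 86/25 = -36/121 - 86/25 = -11306/3025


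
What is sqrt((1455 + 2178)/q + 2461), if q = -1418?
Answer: sqrt(4943240170)/1418 ≈ 49.583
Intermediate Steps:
sqrt((1455 + 2178)/q + 2461) = sqrt((1455 + 2178)/(-1418) + 2461) = sqrt(3633*(-1/1418) + 2461) = sqrt(-3633/1418 + 2461) = sqrt(3486065/1418) = sqrt(4943240170)/1418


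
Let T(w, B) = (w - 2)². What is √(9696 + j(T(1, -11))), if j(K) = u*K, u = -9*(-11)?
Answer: √9795 ≈ 98.970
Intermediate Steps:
T(w, B) = (-2 + w)²
u = 99
j(K) = 99*K
√(9696 + j(T(1, -11))) = √(9696 + 99*(-2 + 1)²) = √(9696 + 99*(-1)²) = √(9696 + 99*1) = √(9696 + 99) = √9795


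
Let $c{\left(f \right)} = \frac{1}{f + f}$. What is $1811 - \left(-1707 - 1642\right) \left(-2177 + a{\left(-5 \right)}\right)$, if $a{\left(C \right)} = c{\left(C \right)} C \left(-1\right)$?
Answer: $- \frac{14581273}{2} \approx -7.2906 \cdot 10^{6}$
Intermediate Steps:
$c{\left(f \right)} = \frac{1}{2 f}$
$a{\left(C \right)} = - \frac{1}{2}$ ($a{\left(C \right)} = \frac{1}{2 C} C \left(-1\right) = \frac{1}{2} \left(-1\right) = - \frac{1}{2}$)
$1811 - \left(-1707 - 1642\right) \left(-2177 + a{\left(-5 \right)}\right) = 1811 - \left(-1707 - 1642\right) \left(-2177 - \frac{1}{2}\right) = 1811 - \left(-3349\right) \left(- \frac{4355}{2}\right) = 1811 - \frac{14584895}{2} = - \frac{14581273}{2}$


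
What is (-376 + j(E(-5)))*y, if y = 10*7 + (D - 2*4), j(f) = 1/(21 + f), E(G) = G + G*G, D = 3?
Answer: -1001975/41 ≈ -24438.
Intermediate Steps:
E(G) = G + G²
y = 65 (y = 10*7 + (3 - 2*4) = 70 + (3 - 8) = 70 - 5 = 65)
(-376 + j(E(-5)))*y = (-376 + 1/(21 - 5*(1 - 5)))*65 = (-376 + 1/(21 - 5*(-4)))*65 = (-376 + 1/(21 + 20))*65 = (-376 + 1/41)*65 = -15415/41*65 = -1001975/41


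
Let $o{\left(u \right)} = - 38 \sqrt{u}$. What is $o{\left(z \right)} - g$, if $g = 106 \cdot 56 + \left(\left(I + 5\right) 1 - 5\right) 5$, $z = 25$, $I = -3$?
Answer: $-6111$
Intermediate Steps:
$g = 5921$ ($g = 106 \cdot 56 + \left(\left(-3 + 5\right) 1 - 5\right) 5 = 5936 + \left(2 \cdot 1 - 5\right) 5 = 5936 + \left(2 - 5\right) 5 = 5936 - 15 = 5921$)
$o{\left(z \right)} - g = - 38 \sqrt{25} - 5921 = \left(-38\right) 5 - 5921 = -190 - 5921 = -6111$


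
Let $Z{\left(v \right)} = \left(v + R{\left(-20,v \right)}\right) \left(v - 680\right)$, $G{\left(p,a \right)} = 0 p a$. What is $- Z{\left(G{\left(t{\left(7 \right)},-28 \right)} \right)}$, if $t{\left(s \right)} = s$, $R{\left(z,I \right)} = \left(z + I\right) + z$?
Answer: $-27200$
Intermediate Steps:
$R{\left(z,I \right)} = I + 2 z$ ($R{\left(z,I \right)} = \left(I + z\right) + z = I + 2 z$)
$G{\left(p,a \right)} = 0$ ($G{\left(p,a \right)} = 0 a = 0$)
$Z{\left(v \right)} = \left(-680 + v\right) \left(-40 + 2 v\right)$ ($Z{\left(v \right)} = \left(v + \left(v + 2 \left(-20\right)\right)\right) \left(v - 680\right) = \left(v + \left(v - 40\right)\right) \left(-680 + v\right) = \left(v + \left(-40 + v\right)\right) \left(-680 + v\right) = \left(-40 + 2 v\right) \left(-680 + v\right) = \left(-680 + v\right) \left(-40 + 2 v\right)$)
$- Z{\left(G{\left(t{\left(7 \right)},-28 \right)} \right)} = - (27200 - 0 + 2 \cdot 0^{2}) = - (27200 + 0 + 2 \cdot 0) = - (27200 + 0 + 0) = \left(-1\right) 27200 = -27200$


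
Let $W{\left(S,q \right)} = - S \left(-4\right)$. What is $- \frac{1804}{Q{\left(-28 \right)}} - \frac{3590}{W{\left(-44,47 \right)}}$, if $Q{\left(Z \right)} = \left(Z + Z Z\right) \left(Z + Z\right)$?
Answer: $\frac{1189873}{58212} \approx 20.44$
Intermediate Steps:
$W{\left(S,q \right)} = 4 S$
$Q{\left(Z \right)} = 2 Z \left(Z + Z^{2}\right)$ ($Q{\left(Z \right)} = \left(Z + Z^{2}\right) 2 Z = 2 Z \left(Z + Z^{2}\right)$)
$- \frac{1804}{Q{\left(-28 \right)}} - \frac{3590}{W{\left(-44,47 \right)}} = - \frac{1804}{2 \left(-28\right)^{2} \left(1 - 28\right)} - \frac{3590}{4 \left(-44\right)} = - \frac{1804}{2 \cdot 784 \left(-27\right)} - \frac{3590}{-176} = - \frac{1804}{-42336} - - \frac{1795}{88} = \left(-1804\right) \left(- \frac{1}{42336}\right) + \frac{1795}{88} = \frac{451}{10584} + \frac{1795}{88} = \frac{1189873}{58212}$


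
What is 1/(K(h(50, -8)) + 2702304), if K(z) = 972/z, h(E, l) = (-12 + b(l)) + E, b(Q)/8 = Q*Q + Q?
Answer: 1/2702306 ≈ 3.7005e-7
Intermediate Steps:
b(Q) = 8*Q + 8*Q**2 (b(Q) = 8*(Q*Q + Q) = 8*(Q**2 + Q) = 8*(Q + Q**2) = 8*Q + 8*Q**2)
h(E, l) = -12 + E + 8*l*(1 + l) (h(E, l) = (-12 + 8*l*(1 + l)) + E = -12 + E + 8*l*(1 + l))
1/(K(h(50, -8)) + 2702304) = 1/(972/(-12 + 50 + 8*(-8)*(1 - 8)) + 2702304) = 1/(972/(-12 + 50 + 8*(-8)*(-7)) + 2702304) = 1/(972/(-12 + 50 + 448) + 2702304) = 1/(972/486 + 2702304) = 1/(972*(1/486) + 2702304) = 1/(2 + 2702304) = 1/2702306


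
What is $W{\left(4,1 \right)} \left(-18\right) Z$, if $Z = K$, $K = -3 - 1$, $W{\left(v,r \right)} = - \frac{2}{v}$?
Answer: $-36$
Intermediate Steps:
$K = -4$
$Z = -4$
$W{\left(4,1 \right)} \left(-18\right) Z = - \frac{2}{4} \left(-18\right) \left(-4\right) = \left(-2\right) \frac{1}{4} \left(-18\right) \left(-4\right) = \left(- \frac{1}{2}\right) \left(-18\right) \left(-4\right) = 9 \left(-4\right) = -36$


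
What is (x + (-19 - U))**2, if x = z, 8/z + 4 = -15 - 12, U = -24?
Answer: 21609/961 ≈ 22.486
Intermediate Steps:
z = -8/31 (z = 8/(-4 + (-15 - 12)) = 8/(-4 - 27) = 8/(-31) = 8*(-1/31) = -8/31 ≈ -0.25806)
x = -8/31 ≈ -0.25806
(x + (-19 - U))**2 = (-8/31 + (-19 - 1*(-24)))**2 = (-8/31 + (-19 + 24))**2 = (-8/31 + 5)**2 = (147/31)**2 = 21609/961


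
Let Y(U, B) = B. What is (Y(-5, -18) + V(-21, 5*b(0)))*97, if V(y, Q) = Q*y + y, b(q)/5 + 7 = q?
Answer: 352692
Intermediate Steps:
b(q) = -35 + 5*q
V(y, Q) = y + Q*y
(Y(-5, -18) + V(-21, 5*b(0)))*97 = (-18 - 21*(1 + 5*(-35 + 5*0)))*97 = (-18 - 21*(1 + 5*(-35 + 0)))*97 = (-18 - 21*(1 + 5*(-35)))*97 = (-18 - 21*(1 - 175))*97 = (-18 - 21*(-174))*97 = (-18 + 3654)*97 = 3636*97 = 352692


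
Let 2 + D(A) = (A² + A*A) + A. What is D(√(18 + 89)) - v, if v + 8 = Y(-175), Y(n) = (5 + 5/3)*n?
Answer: 4160/3 + √107 ≈ 1397.0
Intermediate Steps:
Y(n) = 20*n/3 (Y(n) = (5 + 5*(⅓))*n = (5 + 5/3)*n = 20*n/3)
D(A) = -2 + A + 2*A² (D(A) = -2 + ((A² + A*A) + A) = -2 + ((A² + A²) + A) = -2 + (2*A² + A) = -2 + (A + 2*A²) = -2 + A + 2*A²)
v = -3524/3 (v = -8 + (20/3)*(-175) = -8 - 3500/3 = -3524/3 ≈ -1174.7)
D(√(18 + 89)) - v = (-2 + √(18 + 89) + 2*(√(18 + 89))²) - 1*(-3524/3) = (-2 + √107 + 2*(√107)²) + 3524/3 = (-2 + √107 + 2*107) + 3524/3 = (-2 + √107 + 214) + 3524/3 = (212 + √107) + 3524/3 = 4160/3 + √107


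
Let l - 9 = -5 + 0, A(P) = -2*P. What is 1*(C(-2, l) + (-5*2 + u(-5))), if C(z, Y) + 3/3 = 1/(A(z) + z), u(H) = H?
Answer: -31/2 ≈ -15.500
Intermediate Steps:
l = 4 (l = 9 + (-5 + 0) = 9 - 5 = 4)
C(z, Y) = -1 - 1/z (C(z, Y) = -1 + 1/(-2*z + z) = -1 + 1/(-z) = -1 - 1/z)
1*(C(-2, l) + (-5*2 + u(-5))) = 1*((-1 - 1*(-2))/(-2) + (-5*2 - 5)) = 1*(-(-1 + 2)/2 + (-10 - 5)) = 1*(-½*1 - 15) = 1*(-½ - 15) = 1*(-31/2) = -31/2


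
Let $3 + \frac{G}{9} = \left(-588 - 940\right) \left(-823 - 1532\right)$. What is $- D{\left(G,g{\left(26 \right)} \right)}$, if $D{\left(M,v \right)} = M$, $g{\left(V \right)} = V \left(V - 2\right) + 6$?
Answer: $-32385933$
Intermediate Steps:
$G = 32385933$ ($G = -27 + 9 \left(-588 - 940\right) \left(-823 - 1532\right) = -27 + 9 \left(\left(-1528\right) \left(-2355\right)\right) = -27 + 9 \cdot 3598440 = -27 + 32385960 = 32385933$)
$g{\left(V \right)} = 6 + V \left(-2 + V\right)$ ($g{\left(V \right)} = V \left(-2 + V\right) + 6 = 6 + V \left(-2 + V\right)$)
$- D{\left(G,g{\left(26 \right)} \right)} = \left(-1\right) 32385933 = -32385933$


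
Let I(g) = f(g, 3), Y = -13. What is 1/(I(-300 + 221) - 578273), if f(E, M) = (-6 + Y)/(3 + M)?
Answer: -6/3469657 ≈ -1.7293e-6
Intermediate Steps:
f(E, M) = -19/(3 + M) (f(E, M) = (-6 - 13)/(3 + M) = -19/(3 + M))
I(g) = -19/6 (I(g) = -19/(3 + 3) = -19/6)
1/(I(-300 + 221) - 578273) = 1/(-19/6 - 578273) = 1/(-3469657/6) = -6/3469657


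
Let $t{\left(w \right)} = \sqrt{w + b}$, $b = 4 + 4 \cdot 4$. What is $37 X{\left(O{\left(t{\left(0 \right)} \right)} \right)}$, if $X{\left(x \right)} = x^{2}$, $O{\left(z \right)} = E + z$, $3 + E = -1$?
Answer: $1332 - 592 \sqrt{5} \approx 8.2478$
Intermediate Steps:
$b = 20$ ($b = 4 + 16 = 20$)
$E = -4$ ($E = -3 - 1 = -4$)
$t{\left(w \right)} = \sqrt{20 + w}$ ($t{\left(w \right)} = \sqrt{w + 20} = \sqrt{20 + w}$)
$O{\left(z \right)} = -4 + z$
$37 X{\left(O{\left(t{\left(0 \right)} \right)} \right)} = 37 \left(-4 + \sqrt{20 + 0}\right)^{2} = 37 \left(-4 + \sqrt{20}\right)^{2} = 37 \left(-4 + 2 \sqrt{5}\right)^{2}$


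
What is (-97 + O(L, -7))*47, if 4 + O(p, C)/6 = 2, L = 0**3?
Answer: -5123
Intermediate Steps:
L = 0
O(p, C) = -12 (O(p, C) = -24 + 6*2 = -24 + 12 = -12)
(-97 + O(L, -7))*47 = (-97 - 12)*47 = -109*47 = -5123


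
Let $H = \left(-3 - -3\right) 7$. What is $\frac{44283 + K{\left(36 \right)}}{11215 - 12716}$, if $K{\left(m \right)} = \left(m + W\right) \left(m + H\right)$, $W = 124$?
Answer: $- \frac{50043}{1501} \approx -33.34$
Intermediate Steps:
$H = 0$ ($H = \left(-3 + 3\right) 7 = 0 \cdot 7 = 0$)
$K{\left(m \right)} = m \left(124 + m\right)$ ($K{\left(m \right)} = \left(m + 124\right) \left(m + 0\right) = \left(124 + m\right) m = m \left(124 + m\right)$)
$\frac{44283 + K{\left(36 \right)}}{11215 - 12716} = \frac{44283 + 36 \left(124 + 36\right)}{11215 - 12716} = \frac{44283 + 36 \cdot 160}{-1501} = \left(44283 + 5760\right) \left(- \frac{1}{1501}\right) = 50043 \left(- \frac{1}{1501}\right) = - \frac{50043}{1501}$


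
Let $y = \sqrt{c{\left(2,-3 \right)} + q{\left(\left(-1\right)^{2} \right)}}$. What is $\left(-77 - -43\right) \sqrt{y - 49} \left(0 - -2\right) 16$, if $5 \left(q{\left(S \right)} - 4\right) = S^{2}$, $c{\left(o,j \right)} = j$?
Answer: $- \frac{1088 i \sqrt{1225 - 5 \sqrt{30}}}{5} \approx - 7530.4 i$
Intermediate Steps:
$q{\left(S \right)} = 4 + \frac{S^{2}}{5}$
$y = \frac{\sqrt{30}}{5}$ ($y = \sqrt{-3 + \left(4 + \frac{\left(\left(-1\right)^{2}\right)^{2}}{5}\right)} = \sqrt{-3 + \left(4 + \frac{1^{2}}{5}\right)} = \sqrt{-3 + \left(4 + \frac{1}{5} \cdot 1\right)} = \sqrt{-3 + \left(4 + \frac{1}{5}\right)} = \sqrt{-3 + \frac{21}{5}} = \sqrt{\frac{6}{5}} = \frac{\sqrt{30}}{5} \approx 1.0954$)
$\left(-77 - -43\right) \sqrt{y - 49} \left(0 - -2\right) 16 = \left(-77 - -43\right) \sqrt{\frac{\sqrt{30}}{5} - 49} \left(0 - -2\right) 16 = \left(-77 + 43\right) \sqrt{-49 + \frac{\sqrt{30}}{5}} \left(0 + 2\right) 16 = - 34 \sqrt{-49 + \frac{\sqrt{30}}{5}} \cdot 2 \cdot 16 = - 34 \sqrt{-49 + \frac{\sqrt{30}}{5}} \cdot 32 = - 1088 \sqrt{-49 + \frac{\sqrt{30}}{5}}$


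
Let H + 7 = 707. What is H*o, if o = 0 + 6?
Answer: 4200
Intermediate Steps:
o = 6
H = 700 (H = -7 + 707 = 700)
H*o = 700*6 = 4200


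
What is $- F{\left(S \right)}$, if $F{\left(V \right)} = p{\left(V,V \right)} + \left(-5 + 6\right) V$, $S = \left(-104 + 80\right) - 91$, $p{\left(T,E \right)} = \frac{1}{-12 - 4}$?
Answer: $\frac{1841}{16} \approx 115.06$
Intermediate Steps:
$p{\left(T,E \right)} = - \frac{1}{16}$ ($p{\left(T,E \right)} = \frac{1}{-16} = - \frac{1}{16}$)
$S = -115$ ($S = -24 - 91 = -115$)
$F{\left(V \right)} = - \frac{1}{16} + V$ ($F{\left(V \right)} = - \frac{1}{16} + \left(-5 + 6\right) V = - \frac{1}{16} + 1 V = - \frac{1}{16} + V$)
$- F{\left(S \right)} = - (- \frac{1}{16} - 115) = \left(-1\right) \left(- \frac{1841}{16}\right) = \frac{1841}{16}$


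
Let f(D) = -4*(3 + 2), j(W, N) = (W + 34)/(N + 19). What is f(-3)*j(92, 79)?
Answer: -180/7 ≈ -25.714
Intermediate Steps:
j(W, N) = (34 + W)/(19 + N)
f(D) = -20 (f(D) = -4*5 = -20)
f(-3)*j(92, 79) = -20*(34 + 92)/(19 + 79) = -20*126/98 = -10*126/49 = -20*9/7 = -180/7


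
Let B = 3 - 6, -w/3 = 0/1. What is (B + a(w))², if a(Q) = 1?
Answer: 4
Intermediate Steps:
w = 0 (w = -0/1 = -0 = -3*0 = 0)
B = -3
(B + a(w))² = (-3 + 1)² = (-2)² = 4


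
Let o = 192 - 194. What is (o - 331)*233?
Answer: -77589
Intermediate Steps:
o = -2
(o - 331)*233 = (-2 - 331)*233 = -333*233 = -77589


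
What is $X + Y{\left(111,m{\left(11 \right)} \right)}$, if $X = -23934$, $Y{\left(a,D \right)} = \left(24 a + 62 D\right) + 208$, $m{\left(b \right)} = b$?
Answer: $-20380$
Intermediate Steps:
$Y{\left(a,D \right)} = 208 + 24 a + 62 D$
$X + Y{\left(111,m{\left(11 \right)} \right)} = -23934 + \left(208 + 24 \cdot 111 + 62 \cdot 11\right) = -23934 + \left(208 + 2664 + 682\right) = -23934 + 3554 = -20380$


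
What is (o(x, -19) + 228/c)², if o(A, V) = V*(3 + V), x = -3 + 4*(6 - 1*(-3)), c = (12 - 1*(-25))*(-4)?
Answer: 125238481/1369 ≈ 91482.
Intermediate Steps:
c = -148 (c = (12 + 25)*(-4) = 37*(-4) = -148)
x = 33 (x = -3 + 4*(6 + 3) = -3 + 4*9 = -3 + 36 = 33)
(o(x, -19) + 228/c)² = (-19*(3 - 19) + 228/(-148))² = (-19*(-16) + 228*(-1/148))² = (304 - 57/37)² = (11191/37)² = 125238481/1369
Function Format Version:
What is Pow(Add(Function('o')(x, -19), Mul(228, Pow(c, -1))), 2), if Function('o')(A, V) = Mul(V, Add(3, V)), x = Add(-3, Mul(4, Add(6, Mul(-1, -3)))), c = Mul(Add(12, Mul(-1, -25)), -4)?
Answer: Rational(125238481, 1369) ≈ 91482.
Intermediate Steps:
c = -148 (c = Mul(Add(12, 25), -4) = Mul(37, -4) = -148)
x = 33 (x = Add(-3, Mul(4, Add(6, 3))) = Add(-3, Mul(4, 9)) = Add(-3, 36) = 33)
Pow(Add(Function('o')(x, -19), Mul(228, Pow(c, -1))), 2) = Pow(Add(Mul(-19, Add(3, -19)), Mul(228, Pow(-148, -1))), 2) = Pow(Add(Mul(-19, -16), Mul(228, Rational(-1, 148))), 2) = Pow(Add(304, Rational(-57, 37)), 2) = Pow(Rational(11191, 37), 2) = Rational(125238481, 1369)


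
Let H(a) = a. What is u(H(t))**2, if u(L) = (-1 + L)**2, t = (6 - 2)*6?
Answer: 279841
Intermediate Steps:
t = 24 (t = 4*6 = 24)
u(H(t))**2 = ((-1 + 24)**2)**2 = (23**2)**2 = 529**2 = 279841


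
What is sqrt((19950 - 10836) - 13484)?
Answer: I*sqrt(4370) ≈ 66.106*I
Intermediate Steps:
sqrt((19950 - 10836) - 13484) = sqrt(9114 - 13484) = sqrt(-4370) = I*sqrt(4370)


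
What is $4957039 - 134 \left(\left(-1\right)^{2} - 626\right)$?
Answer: $5040789$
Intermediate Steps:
$4957039 - 134 \left(\left(-1\right)^{2} - 626\right) = 4957039 - 134 \left(1 - 626\right) = 4957039 - 134 \left(-625\right) = 4957039 - -83750 = 4957039 + 83750 = 5040789$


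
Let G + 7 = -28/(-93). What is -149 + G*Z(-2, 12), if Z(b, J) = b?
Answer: -12611/93 ≈ -135.60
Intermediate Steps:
G = -623/93 (G = -7 - 28/(-93) = -7 - 28*(-1/93) = -7 + 28/93 = -623/93 ≈ -6.6989)
-149 + G*Z(-2, 12) = -149 - 623/93*(-2) = -149 + 1246/93 = -12611/93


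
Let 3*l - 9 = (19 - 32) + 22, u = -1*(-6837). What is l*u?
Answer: 41022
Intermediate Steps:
u = 6837
l = 6 (l = 3 + ((19 - 32) + 22)/3 = 3 + (-13 + 22)/3 = 3 + (1/3)*9 = 3 + 3 = 6)
l*u = 6*6837 = 41022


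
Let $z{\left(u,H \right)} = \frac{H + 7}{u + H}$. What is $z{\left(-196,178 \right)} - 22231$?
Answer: $- \frac{400343}{18} \approx -22241.0$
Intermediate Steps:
$z{\left(u,H \right)} = \frac{7 + H}{H + u}$
$z{\left(-196,178 \right)} - 22231 = \frac{7 + 178}{178 - 196} - 22231 = \frac{1}{-18} \cdot 185 - 22231 = \left(- \frac{1}{18}\right) 185 - 22231 = - \frac{185}{18} - 22231 = - \frac{400343}{18}$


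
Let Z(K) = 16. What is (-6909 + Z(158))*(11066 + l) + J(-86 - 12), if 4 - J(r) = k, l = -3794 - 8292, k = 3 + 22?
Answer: 7030839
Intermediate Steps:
k = 25
l = -12086
J(r) = -21 (J(r) = 4 - 1*25 = 4 - 25 = -21)
(-6909 + Z(158))*(11066 + l) + J(-86 - 12) = (-6909 + 16)*(11066 - 12086) - 21 = -6893*(-1020) - 21 = 7030860 - 21 = 7030839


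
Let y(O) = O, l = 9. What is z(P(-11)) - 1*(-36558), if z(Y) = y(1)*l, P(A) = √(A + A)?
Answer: 36567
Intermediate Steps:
P(A) = √2*√A (P(A) = √(2*A) = √2*√A)
z(Y) = 9 (z(Y) = 1*9 = 9)
z(P(-11)) - 1*(-36558) = 9 - 1*(-36558) = 9 + 36558 = 36567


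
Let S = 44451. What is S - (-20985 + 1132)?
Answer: 64304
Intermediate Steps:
S - (-20985 + 1132) = 44451 - (-20985 + 1132) = 44451 - 1*(-19853) = 44451 + 19853 = 64304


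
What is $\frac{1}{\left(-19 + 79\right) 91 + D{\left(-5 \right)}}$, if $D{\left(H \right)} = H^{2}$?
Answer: $\frac{1}{5485} \approx 0.00018232$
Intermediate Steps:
$\frac{1}{\left(-19 + 79\right) 91 + D{\left(-5 \right)}} = \frac{1}{\left(-19 + 79\right) 91 + \left(-5\right)^{2}} = \frac{1}{60 \cdot 91 + 25} = \frac{1}{5460 + 25} = \frac{1}{5485}$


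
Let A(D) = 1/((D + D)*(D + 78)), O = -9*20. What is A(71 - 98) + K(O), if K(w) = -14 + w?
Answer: -534277/2754 ≈ -194.00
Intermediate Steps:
O = -180
A(D) = 1/(2*D*(78 + D)) (A(D) = 1/((2*D)*(78 + D)) = 1/(2*D*(78 + D)))
A(71 - 98) + K(O) = 1/(2*(71 - 98)*(78 + (71 - 98))) + (-14 - 180) = (½)/(-27*(78 - 27)) - 194 = (½)*(-1/27)/51 - 194 = (½)*(-1/27)*(1/51) - 194 = -1/2754 - 194 = -534277/2754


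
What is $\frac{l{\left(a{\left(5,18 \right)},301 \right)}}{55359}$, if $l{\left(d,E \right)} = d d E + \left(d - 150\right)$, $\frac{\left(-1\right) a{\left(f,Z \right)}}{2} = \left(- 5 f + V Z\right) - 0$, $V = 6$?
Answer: $\frac{921560}{6151} \approx 149.82$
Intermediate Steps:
$a{\left(f,Z \right)} = - 12 Z + 10 f$ ($a{\left(f,Z \right)} = - 2 \left(\left(- 5 f + 6 Z\right) - 0\right) = - 2 \left(\left(- 5 f + 6 Z\right) + 0\right) = - 2 \left(- 5 f + 6 Z\right) = - 12 Z + 10 f$)
$l{\left(d,E \right)} = -150 + d + E d^{2}$ ($l{\left(d,E \right)} = d^{2} E + \left(-150 + d\right) = E d^{2} + \left(-150 + d\right) = -150 + d + E d^{2}$)
$\frac{l{\left(a{\left(5,18 \right)},301 \right)}}{55359} = \frac{-150 + \left(\left(-12\right) 18 + 10 \cdot 5\right) + 301 \left(\left(-12\right) 18 + 10 \cdot 5\right)^{2}}{55359} = \left(-150 + \left(-216 + 50\right) + 301 \left(-216 + 50\right)^{2}\right) \frac{1}{55359} = \left(-150 - 166 + 301 \left(-166\right)^{2}\right) \frac{1}{55359} = \left(-150 - 166 + 301 \cdot 27556\right) \frac{1}{55359} = \left(-150 - 166 + 8294356\right) \frac{1}{55359} = 8294040 \cdot \frac{1}{55359} = \frac{921560}{6151}$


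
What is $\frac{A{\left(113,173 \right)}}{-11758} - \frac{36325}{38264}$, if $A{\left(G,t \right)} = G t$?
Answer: $- \frac{587566143}{224954056} \approx -2.6119$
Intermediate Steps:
$\frac{A{\left(113,173 \right)}}{-11758} - \frac{36325}{38264} = \frac{113 \cdot 173}{-11758} - \frac{36325}{38264} = 19549 \left(- \frac{1}{11758}\right) - \frac{36325}{38264} = - \frac{19549}{11758} - \frac{36325}{38264} = - \frac{587566143}{224954056}$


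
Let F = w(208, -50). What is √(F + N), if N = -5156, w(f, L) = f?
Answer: 2*I*√1237 ≈ 70.342*I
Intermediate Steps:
F = 208
√(F + N) = √(208 - 5156) = √(-4948) = 2*I*√1237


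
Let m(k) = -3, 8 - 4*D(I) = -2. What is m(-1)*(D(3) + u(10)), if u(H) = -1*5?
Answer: 15/2 ≈ 7.5000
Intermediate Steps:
D(I) = 5/2 (D(I) = 2 - ¼*(-2) = 2 + ½ = 5/2)
u(H) = -5
m(-1)*(D(3) + u(10)) = -3*(5/2 - 5) = -3*(-5/2) = 15/2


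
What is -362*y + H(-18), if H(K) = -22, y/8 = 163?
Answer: -472070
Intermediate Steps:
y = 1304 (y = 8*163 = 1304)
-362*y + H(-18) = -362*1304 - 22 = -472048 - 22 = -472070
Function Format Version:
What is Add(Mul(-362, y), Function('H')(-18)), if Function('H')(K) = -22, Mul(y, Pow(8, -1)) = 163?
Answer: -472070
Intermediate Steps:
y = 1304 (y = Mul(8, 163) = 1304)
Add(Mul(-362, y), Function('H')(-18)) = Add(Mul(-362, 1304), -22) = Add(-472048, -22) = -472070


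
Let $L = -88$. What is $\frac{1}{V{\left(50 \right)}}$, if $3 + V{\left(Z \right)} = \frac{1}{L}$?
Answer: $- \frac{88}{265} \approx -0.33208$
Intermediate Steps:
$V{\left(Z \right)} = - \frac{265}{88}$ ($V{\left(Z \right)} = -3 + \frac{1}{-88} = -3 - \frac{1}{88} = - \frac{265}{88}$)
$\frac{1}{V{\left(50 \right)}} = \frac{1}{- \frac{265}{88}} = - \frac{88}{265}$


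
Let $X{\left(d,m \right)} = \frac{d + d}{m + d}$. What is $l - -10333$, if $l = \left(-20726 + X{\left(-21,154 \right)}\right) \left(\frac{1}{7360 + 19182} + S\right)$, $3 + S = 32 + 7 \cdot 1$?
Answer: $- \frac{185535054083}{252149} \approx -7.3582 \cdot 10^{5}$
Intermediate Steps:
$X{\left(d,m \right)} = \frac{2 d}{d + m}$
$S = 36$ ($S = -3 + \left(32 + 7 \cdot 1\right) = -3 + \left(32 + 7\right) = -3 + 39 = 36$)
$l = - \frac{188140509700}{252149}$ ($l = \left(-20726 + 2 \left(-21\right) \frac{1}{-21 + 154}\right) \left(\frac{1}{7360 + 19182} + 36\right) = \left(-20726 + 2 \left(-21\right) \frac{1}{133}\right) \left(\frac{1}{26542} + 36\right) = \left(-20726 - \frac{6}{19}\right) \frac{955513}{26542} = \left(- \frac{393800}{19}\right) \frac{955513}{26542} = - \frac{188140509700}{252149} \approx -7.4615 \cdot 10^{5}$)
$l - -10333 = - \frac{188140509700}{252149} - -10333 = - \frac{188140509700}{252149} + 10333 = - \frac{185535054083}{252149}$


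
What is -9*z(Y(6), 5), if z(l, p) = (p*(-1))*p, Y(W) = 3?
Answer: 225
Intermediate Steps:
z(l, p) = -p² (z(l, p) = (-p)*p = -p²)
-9*z(Y(6), 5) = -(-9)*5² = -(-9)*25 = -9*(-25) = 225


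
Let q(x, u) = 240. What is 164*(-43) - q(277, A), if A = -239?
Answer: -7292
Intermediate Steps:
164*(-43) - q(277, A) = 164*(-43) - 1*240 = -7052 - 240 = -7292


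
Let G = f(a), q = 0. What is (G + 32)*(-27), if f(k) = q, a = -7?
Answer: -864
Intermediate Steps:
f(k) = 0
G = 0
(G + 32)*(-27) = (0 + 32)*(-27) = 32*(-27) = -864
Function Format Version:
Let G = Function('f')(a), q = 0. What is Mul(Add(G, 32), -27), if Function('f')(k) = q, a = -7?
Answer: -864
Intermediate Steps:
Function('f')(k) = 0
G = 0
Mul(Add(G, 32), -27) = Mul(Add(0, 32), -27) = Mul(32, -27) = -864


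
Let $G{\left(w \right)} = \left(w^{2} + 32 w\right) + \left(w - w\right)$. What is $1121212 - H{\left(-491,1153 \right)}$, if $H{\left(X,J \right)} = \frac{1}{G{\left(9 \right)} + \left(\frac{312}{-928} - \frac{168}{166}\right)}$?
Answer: $\frac{3968811288584}{3539751} \approx 1.1212 \cdot 10^{6}$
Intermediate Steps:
$G{\left(w \right)} = w^{2} + 32 w$ ($G{\left(w \right)} = \left(w^{2} + 32 w\right) + 0 = w^{2} + 32 w$)
$H{\left(X,J \right)} = \frac{9628}{3539751}$ ($H{\left(X,J \right)} = \frac{1}{9 \left(32 + 9\right) + \left(\frac{312}{-928} - \frac{168}{166}\right)} = \frac{1}{9 \cdot 41 + \left(312 \left(- \frac{1}{928}\right) - \frac{84}{83}\right)} = \frac{1}{369 - \frac{12981}{9628}} = \frac{1}{\frac{3539751}{9628}} = \frac{9628}{3539751}$)
$1121212 - H{\left(-491,1153 \right)} = 1121212 - \frac{9628}{3539751} = \frac{3968811288584}{3539751}$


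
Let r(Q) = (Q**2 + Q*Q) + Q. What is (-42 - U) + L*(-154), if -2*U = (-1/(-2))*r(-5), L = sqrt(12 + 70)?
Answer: -123/4 - 154*sqrt(82) ≈ -1425.3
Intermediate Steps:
L = sqrt(82) ≈ 9.0554
r(Q) = Q + 2*Q**2 (r(Q) = (Q**2 + Q**2) + Q = 2*Q**2 + Q = Q + 2*Q**2)
U = -45/4 (U = -(-1/(-2))*(-5*(1 + 2*(-5)))/2 = -(-1*(-1/2))*(-5*(1 - 10))/2 = -(-5*(-9))/4 = -45/4 ≈ -11.250)
(-42 - U) + L*(-154) = (-42 - 1*(-45/4)) + sqrt(82)*(-154) = (-42 + 45/4) - 154*sqrt(82) = -123/4 - 154*sqrt(82)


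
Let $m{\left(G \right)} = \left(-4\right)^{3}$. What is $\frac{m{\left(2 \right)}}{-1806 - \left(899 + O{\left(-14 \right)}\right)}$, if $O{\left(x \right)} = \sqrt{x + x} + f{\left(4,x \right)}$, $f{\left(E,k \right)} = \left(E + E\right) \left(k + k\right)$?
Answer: $\frac{158784}{6155389} - \frac{128 i \sqrt{7}}{6155389} \approx 0.025796 - 5.5018 \cdot 10^{-5} i$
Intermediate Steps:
$m{\left(G \right)} = -64$
$f{\left(E,k \right)} = 4 E k$ ($f{\left(E,k \right)} = 2 E 2 k = 4 E k$)
$O{\left(x \right)} = 16 x + \sqrt{2} \sqrt{x}$ ($O{\left(x \right)} = \sqrt{x + x} + 4 \cdot 4 x = \sqrt{2 x} + 16 x = \sqrt{2} \sqrt{x} + 16 x = 16 x + \sqrt{2} \sqrt{x}$)
$\frac{m{\left(2 \right)}}{-1806 - \left(899 + O{\left(-14 \right)}\right)} = - \frac{64}{-1806 - \left(899 - 224 + \sqrt{2} \sqrt{-14}\right)} = - \frac{64}{-1806 - \left(675 + \sqrt{2} i \sqrt{14}\right)} = - \frac{64}{-1806 - \left(675 + 2 i \sqrt{7}\right)} = - \frac{64}{-2481 - 2 i \sqrt{7}}$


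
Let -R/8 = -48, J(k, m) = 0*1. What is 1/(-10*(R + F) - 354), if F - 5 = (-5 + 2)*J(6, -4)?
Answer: -1/4244 ≈ -0.00023563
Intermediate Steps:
J(k, m) = 0
R = 384 (R = -8*(-48) = 384)
F = 5 (F = 5 + (-5 + 2)*0 = 5 - 3*0 = 5 + 0 = 5)
1/(-10*(R + F) - 354) = 1/(-10*(384 + 5) - 354) = 1/(-10*389 - 354) = 1/(-3890 - 354) = 1/(-4244) = -1/4244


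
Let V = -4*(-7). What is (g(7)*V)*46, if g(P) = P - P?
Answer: 0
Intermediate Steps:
g(P) = 0
V = 28
(g(7)*V)*46 = (0*28)*46 = 0*46 = 0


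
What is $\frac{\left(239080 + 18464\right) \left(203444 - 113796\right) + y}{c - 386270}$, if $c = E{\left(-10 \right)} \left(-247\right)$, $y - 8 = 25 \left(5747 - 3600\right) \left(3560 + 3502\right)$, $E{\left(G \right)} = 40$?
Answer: $- \frac{2346735737}{39615} \approx -59239.0$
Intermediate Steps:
$y = 379052858$ ($y = 8 + 25 \left(5747 - 3600\right) \left(3560 + 3502\right) = 8 + 25 \cdot 2147 \cdot 7062 = 8 + 25 \cdot 15162114 = 8 + 379052850 = 379052858$)
$c = -9880$ ($c = 40 \left(-247\right) = -9880$)
$\frac{\left(239080 + 18464\right) \left(203444 - 113796\right) + y}{c - 386270} = \frac{\left(239080 + 18464\right) \left(203444 - 113796\right) + 379052858}{-9880 - 386270} = \frac{257544 \cdot 89648 + 379052858}{-396150} = \left(23088304512 + 379052858\right) \left(- \frac{1}{396150}\right) = 23467357370 \left(- \frac{1}{396150}\right) = - \frac{2346735737}{39615}$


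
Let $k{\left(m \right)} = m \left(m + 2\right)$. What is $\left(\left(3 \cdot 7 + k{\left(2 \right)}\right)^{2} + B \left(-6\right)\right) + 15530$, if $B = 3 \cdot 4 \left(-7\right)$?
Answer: $16875$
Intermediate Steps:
$B = -84$ ($B = 12 \left(-7\right) = -84$)
$k{\left(m \right)} = m \left(2 + m\right)$
$\left(\left(3 \cdot 7 + k{\left(2 \right)}\right)^{2} + B \left(-6\right)\right) + 15530 = \left(\left(3 \cdot 7 + 2 \left(2 + 2\right)\right)^{2} - -504\right) + 15530 = \left(\left(21 + 2 \cdot 4\right)^{2} + 504\right) + 15530 = \left(\left(21 + 8\right)^{2} + 504\right) + 15530 = \left(29^{2} + 504\right) + 15530 = \left(841 + 504\right) + 15530 = 1345 + 15530 = 16875$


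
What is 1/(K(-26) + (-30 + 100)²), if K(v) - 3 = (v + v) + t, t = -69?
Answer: 1/4782 ≈ 0.00020912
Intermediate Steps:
K(v) = -66 + 2*v (K(v) = 3 + ((v + v) - 69) = 3 + (2*v - 69) = 3 + (-69 + 2*v) = -66 + 2*v)
1/(K(-26) + (-30 + 100)²) = 1/((-66 + 2*(-26)) + (-30 + 100)²) = 1/((-66 - 52) + 70²) = 1/(-118 + 4900) = 1/4782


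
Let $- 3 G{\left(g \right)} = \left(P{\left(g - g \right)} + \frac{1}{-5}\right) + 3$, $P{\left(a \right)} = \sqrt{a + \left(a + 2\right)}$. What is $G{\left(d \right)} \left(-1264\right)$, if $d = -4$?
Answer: $\frac{17696}{15} + \frac{1264 \sqrt{2}}{3} \approx 1775.6$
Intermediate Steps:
$P{\left(a \right)} = \sqrt{2 + 2 a}$ ($P{\left(a \right)} = \sqrt{a + \left(2 + a\right)} = \sqrt{2 + 2 a}$)
$G{\left(g \right)} = - \frac{14}{15} - \frac{\sqrt{2}}{3}$ ($G{\left(g \right)} = - \frac{\left(\sqrt{2 + 2 \left(g - g\right)} + \frac{1}{-5}\right) + 3}{3} = - \frac{\left(\sqrt{2 + 2 \cdot 0} - \frac{1}{5}\right) + 3}{3} = - \frac{\left(\sqrt{2 + 0} - \frac{1}{5}\right) + 3}{3} = - \frac{\left(\sqrt{2} - \frac{1}{5}\right) + 3}{3} = - \frac{\left(- \frac{1}{5} + \sqrt{2}\right) + 3}{3} = - \frac{\frac{14}{5} + \sqrt{2}}{3} = - \frac{14}{15} - \frac{\sqrt{2}}{3}$)
$G{\left(d \right)} \left(-1264\right) = \left(- \frac{14}{15} - \frac{\sqrt{2}}{3}\right) \left(-1264\right) = \frac{17696}{15} + \frac{1264 \sqrt{2}}{3}$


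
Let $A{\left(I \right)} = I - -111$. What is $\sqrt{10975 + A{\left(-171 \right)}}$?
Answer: $\sqrt{10915} \approx 104.47$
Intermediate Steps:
$A{\left(I \right)} = 111 + I$ ($A{\left(I \right)} = I + 111 = 111 + I$)
$\sqrt{10975 + A{\left(-171 \right)}} = \sqrt{10975 + \left(111 - 171\right)} = \sqrt{10975 - 60} = \sqrt{10915}$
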